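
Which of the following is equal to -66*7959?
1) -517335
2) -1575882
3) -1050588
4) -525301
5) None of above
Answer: 5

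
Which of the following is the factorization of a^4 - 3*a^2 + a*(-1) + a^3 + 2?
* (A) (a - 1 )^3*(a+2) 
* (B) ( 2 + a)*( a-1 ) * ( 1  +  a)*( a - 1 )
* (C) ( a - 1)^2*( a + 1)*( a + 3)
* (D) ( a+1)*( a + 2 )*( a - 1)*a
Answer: B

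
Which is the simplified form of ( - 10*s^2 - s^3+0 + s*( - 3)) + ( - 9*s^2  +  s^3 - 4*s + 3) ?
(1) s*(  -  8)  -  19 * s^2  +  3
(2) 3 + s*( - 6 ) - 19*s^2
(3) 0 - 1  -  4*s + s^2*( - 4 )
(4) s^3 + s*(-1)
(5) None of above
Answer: 5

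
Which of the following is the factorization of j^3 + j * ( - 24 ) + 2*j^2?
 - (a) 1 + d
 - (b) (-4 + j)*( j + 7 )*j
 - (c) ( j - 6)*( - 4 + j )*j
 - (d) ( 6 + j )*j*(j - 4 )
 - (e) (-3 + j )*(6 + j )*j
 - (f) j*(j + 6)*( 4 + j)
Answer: d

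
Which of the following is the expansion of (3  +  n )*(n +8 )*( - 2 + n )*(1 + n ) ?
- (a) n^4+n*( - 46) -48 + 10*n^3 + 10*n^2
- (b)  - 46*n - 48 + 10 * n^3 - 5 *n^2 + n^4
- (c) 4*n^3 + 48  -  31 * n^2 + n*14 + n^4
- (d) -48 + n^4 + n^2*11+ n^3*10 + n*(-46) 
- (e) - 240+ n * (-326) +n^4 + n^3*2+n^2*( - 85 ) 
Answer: d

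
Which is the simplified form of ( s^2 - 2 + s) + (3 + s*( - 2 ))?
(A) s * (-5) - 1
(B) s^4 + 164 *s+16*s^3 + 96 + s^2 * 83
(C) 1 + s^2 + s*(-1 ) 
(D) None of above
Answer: C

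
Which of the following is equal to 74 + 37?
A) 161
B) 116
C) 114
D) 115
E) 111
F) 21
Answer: E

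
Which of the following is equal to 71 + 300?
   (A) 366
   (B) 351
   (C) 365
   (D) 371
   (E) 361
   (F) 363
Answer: D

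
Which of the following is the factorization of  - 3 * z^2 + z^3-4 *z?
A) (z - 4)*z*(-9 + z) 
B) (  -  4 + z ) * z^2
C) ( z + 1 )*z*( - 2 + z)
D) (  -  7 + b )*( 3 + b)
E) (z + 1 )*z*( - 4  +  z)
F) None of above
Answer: E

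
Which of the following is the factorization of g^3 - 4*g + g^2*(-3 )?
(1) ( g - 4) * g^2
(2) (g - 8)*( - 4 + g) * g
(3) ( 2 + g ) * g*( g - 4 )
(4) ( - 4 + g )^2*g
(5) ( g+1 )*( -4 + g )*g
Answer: 5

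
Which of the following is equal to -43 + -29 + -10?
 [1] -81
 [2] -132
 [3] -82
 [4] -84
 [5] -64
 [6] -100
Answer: 3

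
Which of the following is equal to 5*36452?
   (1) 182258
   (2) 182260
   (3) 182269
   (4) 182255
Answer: 2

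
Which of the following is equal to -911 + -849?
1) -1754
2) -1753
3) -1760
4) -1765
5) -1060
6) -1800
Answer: 3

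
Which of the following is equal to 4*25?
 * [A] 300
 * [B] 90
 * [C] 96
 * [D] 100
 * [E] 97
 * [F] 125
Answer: D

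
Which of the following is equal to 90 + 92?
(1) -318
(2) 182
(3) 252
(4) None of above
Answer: 2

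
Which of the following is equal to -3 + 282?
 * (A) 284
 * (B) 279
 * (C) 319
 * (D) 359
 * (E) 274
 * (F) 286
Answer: B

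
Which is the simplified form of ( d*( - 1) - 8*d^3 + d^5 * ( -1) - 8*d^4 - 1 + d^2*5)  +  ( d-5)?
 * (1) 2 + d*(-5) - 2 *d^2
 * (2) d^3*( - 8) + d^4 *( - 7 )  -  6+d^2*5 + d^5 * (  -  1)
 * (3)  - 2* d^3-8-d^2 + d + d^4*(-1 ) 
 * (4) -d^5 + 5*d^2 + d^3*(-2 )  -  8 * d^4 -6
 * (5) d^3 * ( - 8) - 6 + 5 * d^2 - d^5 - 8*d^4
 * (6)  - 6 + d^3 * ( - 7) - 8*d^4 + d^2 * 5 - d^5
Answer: 5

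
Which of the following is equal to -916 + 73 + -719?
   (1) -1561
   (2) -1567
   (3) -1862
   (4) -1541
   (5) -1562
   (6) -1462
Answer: 5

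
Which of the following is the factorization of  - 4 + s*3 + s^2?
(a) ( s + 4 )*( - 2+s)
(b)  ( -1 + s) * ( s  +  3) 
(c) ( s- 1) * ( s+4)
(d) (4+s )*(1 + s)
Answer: c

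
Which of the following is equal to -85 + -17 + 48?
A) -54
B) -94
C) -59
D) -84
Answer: A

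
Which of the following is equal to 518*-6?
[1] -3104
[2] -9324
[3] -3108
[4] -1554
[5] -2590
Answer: 3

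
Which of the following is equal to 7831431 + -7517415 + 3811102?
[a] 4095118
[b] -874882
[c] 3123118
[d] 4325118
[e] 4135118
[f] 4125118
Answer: f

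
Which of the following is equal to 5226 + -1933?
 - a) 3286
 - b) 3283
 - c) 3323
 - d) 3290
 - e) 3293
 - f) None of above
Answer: e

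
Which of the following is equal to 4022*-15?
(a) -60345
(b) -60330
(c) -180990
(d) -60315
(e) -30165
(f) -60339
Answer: b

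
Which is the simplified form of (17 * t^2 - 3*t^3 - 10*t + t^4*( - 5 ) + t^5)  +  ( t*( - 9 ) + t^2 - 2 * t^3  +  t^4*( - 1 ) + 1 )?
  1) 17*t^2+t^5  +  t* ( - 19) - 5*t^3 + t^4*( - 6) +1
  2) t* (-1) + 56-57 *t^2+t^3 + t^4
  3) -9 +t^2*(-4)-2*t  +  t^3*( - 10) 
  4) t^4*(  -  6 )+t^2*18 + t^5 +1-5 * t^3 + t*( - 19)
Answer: 4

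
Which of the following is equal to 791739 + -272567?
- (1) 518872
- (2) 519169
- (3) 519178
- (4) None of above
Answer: 4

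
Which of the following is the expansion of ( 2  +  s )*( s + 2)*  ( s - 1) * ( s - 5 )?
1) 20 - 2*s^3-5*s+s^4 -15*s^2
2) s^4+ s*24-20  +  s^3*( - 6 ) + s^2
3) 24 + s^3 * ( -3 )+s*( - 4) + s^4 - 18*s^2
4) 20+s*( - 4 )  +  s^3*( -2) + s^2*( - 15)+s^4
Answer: 4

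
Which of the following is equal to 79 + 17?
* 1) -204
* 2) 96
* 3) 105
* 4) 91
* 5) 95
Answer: 2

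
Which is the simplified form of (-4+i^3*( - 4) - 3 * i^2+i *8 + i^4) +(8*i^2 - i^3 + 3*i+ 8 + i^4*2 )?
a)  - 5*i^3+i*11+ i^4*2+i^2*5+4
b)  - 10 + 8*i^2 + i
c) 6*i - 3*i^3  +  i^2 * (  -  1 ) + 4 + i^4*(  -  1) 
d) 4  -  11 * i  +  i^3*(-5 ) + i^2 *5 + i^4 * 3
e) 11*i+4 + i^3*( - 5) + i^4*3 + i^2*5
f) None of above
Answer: e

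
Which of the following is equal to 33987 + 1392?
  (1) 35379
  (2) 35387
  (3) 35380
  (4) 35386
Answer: 1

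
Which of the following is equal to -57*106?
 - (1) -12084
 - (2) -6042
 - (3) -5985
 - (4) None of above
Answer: 2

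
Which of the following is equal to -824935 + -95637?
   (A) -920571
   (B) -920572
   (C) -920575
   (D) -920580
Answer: B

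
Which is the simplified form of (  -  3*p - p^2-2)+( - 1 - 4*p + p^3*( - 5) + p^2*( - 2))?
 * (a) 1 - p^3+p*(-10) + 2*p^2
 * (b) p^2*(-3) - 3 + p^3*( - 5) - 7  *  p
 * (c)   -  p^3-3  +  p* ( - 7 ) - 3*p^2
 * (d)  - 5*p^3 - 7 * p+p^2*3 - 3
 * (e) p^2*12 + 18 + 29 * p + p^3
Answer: b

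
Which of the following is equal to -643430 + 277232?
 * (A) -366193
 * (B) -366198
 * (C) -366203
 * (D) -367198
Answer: B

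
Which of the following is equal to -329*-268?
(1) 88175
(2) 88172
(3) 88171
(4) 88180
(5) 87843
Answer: 2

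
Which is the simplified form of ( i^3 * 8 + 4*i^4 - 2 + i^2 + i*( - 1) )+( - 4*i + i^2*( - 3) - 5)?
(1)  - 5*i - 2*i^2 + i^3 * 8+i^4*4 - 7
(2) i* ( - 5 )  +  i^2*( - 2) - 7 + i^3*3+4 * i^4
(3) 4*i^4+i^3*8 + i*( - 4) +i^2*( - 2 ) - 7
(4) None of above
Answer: 1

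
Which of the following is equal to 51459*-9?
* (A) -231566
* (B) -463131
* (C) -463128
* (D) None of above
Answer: B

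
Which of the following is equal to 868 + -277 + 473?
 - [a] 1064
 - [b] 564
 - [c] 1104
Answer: a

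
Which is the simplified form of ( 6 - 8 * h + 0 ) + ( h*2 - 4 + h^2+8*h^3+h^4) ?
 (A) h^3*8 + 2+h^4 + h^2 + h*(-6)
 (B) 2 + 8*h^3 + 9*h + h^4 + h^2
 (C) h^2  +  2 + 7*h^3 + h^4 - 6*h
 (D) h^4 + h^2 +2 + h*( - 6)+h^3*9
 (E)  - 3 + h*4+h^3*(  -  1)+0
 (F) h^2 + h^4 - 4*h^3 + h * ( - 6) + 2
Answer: A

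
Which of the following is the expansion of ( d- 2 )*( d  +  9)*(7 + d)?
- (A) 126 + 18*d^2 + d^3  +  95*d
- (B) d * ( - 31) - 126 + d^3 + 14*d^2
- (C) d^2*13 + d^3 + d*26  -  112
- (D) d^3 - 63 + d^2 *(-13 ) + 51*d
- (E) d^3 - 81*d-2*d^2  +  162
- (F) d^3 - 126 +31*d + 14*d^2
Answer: F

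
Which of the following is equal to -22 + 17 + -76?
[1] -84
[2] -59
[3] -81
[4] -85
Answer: 3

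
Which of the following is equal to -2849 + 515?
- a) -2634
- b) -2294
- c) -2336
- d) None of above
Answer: d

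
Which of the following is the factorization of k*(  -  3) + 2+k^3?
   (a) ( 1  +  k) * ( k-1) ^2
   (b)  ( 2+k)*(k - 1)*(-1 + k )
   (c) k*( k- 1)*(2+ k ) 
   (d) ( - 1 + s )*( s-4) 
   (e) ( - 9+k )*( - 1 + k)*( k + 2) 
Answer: b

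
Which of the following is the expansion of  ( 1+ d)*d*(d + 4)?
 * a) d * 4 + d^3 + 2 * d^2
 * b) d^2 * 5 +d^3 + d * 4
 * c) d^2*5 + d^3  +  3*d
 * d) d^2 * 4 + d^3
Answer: b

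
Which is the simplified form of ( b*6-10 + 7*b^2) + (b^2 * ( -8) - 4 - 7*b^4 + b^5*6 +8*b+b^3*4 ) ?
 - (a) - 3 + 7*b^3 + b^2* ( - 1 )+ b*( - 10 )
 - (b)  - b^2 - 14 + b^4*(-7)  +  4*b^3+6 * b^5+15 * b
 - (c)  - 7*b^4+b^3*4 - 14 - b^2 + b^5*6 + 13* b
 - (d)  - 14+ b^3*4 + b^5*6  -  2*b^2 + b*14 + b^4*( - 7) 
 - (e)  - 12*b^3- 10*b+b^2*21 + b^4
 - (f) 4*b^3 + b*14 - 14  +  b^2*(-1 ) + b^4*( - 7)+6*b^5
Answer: f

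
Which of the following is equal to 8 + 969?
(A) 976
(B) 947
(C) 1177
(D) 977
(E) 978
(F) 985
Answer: D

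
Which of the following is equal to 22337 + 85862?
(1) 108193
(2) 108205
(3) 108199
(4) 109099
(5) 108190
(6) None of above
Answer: 3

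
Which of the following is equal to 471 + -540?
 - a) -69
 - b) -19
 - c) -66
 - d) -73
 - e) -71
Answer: a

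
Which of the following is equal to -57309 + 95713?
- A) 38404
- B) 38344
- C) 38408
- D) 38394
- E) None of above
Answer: A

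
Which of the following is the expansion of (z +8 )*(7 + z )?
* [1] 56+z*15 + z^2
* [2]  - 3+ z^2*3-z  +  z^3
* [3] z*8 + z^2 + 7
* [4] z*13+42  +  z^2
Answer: 1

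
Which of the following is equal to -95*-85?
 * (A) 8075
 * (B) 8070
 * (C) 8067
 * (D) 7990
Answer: A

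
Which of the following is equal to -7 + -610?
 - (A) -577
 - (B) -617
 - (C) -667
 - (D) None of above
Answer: B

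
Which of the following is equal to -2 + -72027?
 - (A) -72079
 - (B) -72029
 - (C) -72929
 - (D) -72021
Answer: B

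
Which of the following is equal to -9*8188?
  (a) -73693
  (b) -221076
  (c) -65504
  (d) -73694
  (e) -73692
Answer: e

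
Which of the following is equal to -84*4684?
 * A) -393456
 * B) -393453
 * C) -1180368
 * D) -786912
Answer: A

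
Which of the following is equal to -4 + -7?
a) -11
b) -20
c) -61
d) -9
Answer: a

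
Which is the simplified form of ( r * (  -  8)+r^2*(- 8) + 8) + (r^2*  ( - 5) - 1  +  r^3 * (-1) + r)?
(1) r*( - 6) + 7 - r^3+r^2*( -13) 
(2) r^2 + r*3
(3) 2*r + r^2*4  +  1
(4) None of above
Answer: 4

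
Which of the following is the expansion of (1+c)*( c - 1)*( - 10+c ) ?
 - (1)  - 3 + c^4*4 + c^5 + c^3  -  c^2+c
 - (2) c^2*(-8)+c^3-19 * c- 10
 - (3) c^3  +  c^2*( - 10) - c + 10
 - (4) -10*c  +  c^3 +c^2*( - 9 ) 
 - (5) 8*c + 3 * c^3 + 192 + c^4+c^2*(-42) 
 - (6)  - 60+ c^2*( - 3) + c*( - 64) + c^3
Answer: 3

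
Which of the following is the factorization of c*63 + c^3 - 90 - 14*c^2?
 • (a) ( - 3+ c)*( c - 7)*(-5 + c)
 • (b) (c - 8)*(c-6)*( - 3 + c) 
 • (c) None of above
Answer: c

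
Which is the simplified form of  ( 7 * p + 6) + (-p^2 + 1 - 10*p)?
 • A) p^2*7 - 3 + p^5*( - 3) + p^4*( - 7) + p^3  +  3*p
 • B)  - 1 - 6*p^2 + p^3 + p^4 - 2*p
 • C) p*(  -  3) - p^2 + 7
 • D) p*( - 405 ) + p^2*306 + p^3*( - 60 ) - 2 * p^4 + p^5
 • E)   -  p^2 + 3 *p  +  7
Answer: C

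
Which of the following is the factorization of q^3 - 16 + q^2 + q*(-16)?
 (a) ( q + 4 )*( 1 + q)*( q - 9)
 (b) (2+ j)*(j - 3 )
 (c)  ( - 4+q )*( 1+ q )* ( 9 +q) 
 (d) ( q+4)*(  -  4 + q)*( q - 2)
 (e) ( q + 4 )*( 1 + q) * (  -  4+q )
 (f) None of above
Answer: e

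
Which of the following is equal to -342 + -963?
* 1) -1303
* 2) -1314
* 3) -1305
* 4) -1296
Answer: 3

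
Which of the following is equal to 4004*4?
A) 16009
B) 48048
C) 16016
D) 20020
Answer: C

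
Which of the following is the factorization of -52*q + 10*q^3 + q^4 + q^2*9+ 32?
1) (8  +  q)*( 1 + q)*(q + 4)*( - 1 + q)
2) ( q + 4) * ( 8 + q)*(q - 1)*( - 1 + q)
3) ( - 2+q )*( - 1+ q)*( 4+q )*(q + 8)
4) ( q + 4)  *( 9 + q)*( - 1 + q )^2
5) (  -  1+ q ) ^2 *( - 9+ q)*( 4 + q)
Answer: 2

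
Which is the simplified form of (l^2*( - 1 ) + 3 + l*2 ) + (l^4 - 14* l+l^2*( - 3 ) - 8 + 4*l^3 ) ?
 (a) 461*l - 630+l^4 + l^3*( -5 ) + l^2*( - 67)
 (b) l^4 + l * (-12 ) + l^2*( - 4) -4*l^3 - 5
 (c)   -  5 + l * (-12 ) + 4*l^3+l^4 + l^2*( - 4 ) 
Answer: c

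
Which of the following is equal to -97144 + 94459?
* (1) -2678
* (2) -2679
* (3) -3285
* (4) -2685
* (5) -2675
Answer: 4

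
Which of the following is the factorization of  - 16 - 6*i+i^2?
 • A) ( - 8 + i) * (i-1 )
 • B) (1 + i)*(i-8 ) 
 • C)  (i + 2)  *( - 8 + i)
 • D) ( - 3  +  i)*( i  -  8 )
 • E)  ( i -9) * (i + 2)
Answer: C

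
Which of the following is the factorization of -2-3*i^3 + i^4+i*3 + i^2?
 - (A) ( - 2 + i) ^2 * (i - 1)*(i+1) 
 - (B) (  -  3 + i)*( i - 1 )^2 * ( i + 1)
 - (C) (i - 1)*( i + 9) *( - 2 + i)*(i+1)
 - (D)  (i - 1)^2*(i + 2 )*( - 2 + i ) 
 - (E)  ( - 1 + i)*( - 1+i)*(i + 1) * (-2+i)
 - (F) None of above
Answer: E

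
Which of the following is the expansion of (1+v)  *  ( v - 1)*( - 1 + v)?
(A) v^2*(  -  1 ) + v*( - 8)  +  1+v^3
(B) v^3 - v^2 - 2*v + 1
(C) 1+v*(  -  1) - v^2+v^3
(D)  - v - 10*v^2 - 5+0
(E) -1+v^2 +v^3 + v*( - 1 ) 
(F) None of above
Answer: C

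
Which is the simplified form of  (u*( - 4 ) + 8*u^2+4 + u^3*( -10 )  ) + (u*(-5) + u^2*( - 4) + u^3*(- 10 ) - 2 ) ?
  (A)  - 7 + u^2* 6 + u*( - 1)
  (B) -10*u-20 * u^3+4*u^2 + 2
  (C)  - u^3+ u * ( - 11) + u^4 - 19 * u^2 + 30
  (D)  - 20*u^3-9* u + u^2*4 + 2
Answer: D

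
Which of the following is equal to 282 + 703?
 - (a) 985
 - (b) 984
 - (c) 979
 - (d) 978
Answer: a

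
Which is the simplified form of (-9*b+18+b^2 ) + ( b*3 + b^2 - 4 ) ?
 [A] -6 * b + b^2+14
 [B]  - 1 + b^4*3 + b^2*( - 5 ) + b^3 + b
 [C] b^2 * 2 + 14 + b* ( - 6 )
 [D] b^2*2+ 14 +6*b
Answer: C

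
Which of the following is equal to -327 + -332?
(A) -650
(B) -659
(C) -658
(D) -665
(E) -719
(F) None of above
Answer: B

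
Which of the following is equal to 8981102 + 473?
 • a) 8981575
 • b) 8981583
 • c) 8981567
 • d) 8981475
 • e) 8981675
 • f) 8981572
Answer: a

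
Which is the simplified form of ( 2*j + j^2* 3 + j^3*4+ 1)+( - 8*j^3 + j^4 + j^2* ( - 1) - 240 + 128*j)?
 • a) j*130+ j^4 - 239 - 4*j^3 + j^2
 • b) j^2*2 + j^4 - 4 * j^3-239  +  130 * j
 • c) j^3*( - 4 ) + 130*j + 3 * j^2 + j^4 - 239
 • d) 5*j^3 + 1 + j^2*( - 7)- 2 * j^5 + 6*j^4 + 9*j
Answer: b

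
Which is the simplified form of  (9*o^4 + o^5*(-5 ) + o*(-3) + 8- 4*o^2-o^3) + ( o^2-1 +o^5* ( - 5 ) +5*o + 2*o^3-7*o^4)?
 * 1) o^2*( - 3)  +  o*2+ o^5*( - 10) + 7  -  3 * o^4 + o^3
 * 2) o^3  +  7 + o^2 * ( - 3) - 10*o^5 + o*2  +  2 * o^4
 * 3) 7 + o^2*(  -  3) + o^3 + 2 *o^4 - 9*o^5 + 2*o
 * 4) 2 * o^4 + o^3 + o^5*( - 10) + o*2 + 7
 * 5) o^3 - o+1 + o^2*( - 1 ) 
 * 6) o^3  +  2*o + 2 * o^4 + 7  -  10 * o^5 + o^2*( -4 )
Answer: 2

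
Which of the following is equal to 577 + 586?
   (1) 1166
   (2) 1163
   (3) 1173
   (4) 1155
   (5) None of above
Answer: 2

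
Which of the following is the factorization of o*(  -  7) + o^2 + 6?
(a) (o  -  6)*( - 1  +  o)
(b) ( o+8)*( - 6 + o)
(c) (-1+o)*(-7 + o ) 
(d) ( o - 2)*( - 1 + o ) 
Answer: a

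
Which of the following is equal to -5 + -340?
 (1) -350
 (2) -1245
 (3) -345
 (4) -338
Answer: 3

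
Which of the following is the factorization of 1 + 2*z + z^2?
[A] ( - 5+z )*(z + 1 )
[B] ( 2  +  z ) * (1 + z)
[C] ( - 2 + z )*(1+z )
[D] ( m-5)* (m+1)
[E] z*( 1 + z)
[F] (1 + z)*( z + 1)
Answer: F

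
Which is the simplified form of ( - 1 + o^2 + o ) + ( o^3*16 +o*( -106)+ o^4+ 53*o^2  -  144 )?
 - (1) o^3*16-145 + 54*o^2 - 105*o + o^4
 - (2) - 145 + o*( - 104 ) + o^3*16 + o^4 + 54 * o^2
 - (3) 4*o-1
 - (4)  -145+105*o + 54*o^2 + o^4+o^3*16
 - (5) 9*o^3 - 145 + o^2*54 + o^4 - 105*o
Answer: 1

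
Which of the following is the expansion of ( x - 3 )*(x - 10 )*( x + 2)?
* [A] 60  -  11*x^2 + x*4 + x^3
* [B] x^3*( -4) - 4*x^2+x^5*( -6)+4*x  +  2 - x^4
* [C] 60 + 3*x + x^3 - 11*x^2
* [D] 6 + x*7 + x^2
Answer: A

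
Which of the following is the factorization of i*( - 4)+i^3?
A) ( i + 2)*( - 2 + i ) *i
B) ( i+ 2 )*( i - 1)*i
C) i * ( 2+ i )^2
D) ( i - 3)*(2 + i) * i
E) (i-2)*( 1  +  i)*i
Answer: A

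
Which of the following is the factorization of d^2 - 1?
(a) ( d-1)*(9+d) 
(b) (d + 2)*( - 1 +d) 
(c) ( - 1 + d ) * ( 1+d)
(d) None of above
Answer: c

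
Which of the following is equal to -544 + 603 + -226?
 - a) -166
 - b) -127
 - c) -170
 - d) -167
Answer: d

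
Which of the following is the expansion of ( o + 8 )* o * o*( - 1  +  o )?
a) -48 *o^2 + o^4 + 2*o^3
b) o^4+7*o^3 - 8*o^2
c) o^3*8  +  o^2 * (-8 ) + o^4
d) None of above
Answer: b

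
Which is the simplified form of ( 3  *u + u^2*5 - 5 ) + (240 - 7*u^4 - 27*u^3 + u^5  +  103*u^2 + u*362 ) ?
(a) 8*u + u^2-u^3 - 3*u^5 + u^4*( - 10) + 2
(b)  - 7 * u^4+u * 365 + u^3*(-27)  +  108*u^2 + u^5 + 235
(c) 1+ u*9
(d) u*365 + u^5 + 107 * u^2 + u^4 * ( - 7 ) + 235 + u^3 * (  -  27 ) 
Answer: b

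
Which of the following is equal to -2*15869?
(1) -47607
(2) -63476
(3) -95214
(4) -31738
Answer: 4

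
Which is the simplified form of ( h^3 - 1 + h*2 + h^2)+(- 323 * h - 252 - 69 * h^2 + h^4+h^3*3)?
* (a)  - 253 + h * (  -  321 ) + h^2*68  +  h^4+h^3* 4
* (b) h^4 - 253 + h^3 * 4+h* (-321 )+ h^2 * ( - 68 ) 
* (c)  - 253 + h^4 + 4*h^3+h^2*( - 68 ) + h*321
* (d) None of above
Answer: b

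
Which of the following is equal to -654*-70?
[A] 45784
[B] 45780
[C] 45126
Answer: B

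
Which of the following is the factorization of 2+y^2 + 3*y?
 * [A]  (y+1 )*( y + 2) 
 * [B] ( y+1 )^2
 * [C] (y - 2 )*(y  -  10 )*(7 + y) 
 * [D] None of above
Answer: A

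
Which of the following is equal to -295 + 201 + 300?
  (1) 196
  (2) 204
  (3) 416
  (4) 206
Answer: 4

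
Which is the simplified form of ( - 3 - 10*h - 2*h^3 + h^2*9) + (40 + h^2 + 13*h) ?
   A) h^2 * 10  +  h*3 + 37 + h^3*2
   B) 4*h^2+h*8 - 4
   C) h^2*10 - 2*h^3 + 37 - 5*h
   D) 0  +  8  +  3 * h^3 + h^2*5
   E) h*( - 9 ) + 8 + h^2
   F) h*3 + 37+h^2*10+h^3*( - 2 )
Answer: F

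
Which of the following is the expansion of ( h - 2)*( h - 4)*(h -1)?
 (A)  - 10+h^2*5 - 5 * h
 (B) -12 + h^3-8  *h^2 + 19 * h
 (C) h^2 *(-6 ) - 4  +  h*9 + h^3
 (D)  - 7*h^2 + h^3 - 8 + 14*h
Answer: D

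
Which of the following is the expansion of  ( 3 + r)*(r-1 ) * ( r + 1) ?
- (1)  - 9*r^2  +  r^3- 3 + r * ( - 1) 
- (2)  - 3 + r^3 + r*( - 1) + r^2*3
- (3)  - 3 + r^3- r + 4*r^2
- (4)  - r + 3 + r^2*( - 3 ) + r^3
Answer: 2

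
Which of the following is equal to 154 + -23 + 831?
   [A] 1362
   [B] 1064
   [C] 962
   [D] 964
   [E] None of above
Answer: C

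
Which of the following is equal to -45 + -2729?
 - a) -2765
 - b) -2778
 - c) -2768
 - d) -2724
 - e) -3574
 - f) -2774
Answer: f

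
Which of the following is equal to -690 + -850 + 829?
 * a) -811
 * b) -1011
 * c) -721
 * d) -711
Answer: d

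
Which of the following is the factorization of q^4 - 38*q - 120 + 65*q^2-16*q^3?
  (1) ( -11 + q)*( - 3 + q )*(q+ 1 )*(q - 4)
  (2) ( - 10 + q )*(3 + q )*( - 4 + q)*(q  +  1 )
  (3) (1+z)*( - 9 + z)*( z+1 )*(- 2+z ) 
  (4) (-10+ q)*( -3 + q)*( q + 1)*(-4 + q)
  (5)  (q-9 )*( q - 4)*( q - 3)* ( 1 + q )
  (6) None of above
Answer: 4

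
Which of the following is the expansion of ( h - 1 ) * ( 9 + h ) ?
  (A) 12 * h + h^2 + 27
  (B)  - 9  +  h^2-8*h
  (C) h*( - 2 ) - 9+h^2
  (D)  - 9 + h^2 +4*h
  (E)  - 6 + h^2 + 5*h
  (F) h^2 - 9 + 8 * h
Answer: F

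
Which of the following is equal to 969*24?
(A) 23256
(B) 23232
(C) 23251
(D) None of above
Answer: A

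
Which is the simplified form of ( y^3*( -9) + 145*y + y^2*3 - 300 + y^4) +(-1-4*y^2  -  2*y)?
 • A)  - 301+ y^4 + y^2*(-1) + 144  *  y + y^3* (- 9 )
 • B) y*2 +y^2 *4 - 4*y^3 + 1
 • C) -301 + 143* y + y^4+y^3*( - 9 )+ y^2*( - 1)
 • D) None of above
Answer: C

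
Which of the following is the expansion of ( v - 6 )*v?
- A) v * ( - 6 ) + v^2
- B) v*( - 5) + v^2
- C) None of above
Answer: A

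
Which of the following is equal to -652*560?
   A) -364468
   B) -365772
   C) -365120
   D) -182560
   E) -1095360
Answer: C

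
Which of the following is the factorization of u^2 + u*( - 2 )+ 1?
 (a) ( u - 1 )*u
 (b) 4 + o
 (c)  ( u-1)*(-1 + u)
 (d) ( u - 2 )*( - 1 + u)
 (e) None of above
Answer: c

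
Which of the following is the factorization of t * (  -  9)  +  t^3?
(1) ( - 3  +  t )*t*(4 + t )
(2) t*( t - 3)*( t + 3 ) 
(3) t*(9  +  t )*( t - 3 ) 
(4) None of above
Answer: 2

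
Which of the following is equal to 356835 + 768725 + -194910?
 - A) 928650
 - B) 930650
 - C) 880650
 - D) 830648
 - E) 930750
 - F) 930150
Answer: B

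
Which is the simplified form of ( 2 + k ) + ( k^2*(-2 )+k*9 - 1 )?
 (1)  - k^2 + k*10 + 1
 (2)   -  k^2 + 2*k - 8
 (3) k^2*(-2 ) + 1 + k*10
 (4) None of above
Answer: 3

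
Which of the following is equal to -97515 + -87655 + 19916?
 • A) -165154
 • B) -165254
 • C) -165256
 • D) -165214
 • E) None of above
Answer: B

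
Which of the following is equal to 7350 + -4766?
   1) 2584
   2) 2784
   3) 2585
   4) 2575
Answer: 1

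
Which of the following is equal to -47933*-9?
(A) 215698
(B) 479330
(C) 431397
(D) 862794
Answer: C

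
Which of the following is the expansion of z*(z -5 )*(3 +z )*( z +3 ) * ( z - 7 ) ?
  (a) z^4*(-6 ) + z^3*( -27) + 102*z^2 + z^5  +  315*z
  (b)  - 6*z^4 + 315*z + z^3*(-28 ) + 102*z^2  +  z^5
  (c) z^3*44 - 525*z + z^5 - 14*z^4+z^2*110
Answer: b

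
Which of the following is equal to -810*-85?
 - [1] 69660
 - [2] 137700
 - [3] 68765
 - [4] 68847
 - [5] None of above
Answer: 5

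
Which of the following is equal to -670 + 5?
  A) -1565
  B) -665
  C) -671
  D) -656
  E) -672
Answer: B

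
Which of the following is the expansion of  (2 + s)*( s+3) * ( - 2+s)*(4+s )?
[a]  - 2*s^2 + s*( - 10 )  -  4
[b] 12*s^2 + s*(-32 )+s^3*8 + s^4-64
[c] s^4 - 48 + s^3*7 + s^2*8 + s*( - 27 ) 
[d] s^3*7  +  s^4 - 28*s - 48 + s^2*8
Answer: d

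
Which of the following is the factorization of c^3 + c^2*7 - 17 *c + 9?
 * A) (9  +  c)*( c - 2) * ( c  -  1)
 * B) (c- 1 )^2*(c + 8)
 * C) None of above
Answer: C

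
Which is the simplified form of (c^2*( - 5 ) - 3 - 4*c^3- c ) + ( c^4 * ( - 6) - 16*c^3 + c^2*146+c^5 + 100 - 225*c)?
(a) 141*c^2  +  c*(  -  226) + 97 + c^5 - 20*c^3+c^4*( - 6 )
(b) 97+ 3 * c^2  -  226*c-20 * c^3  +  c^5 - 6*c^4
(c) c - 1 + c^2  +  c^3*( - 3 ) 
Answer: a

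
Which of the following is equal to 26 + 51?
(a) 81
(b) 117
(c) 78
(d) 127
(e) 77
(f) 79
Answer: e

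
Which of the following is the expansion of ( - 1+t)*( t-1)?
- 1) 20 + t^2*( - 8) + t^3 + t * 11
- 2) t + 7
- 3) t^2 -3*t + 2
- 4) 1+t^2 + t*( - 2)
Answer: 4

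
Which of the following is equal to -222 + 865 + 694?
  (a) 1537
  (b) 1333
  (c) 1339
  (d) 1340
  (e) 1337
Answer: e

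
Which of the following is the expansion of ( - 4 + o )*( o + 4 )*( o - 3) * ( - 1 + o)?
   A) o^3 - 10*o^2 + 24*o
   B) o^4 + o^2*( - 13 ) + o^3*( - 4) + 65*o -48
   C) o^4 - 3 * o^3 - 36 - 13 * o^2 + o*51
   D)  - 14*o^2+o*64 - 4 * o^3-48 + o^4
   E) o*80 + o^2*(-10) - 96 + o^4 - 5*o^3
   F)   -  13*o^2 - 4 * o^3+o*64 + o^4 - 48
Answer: F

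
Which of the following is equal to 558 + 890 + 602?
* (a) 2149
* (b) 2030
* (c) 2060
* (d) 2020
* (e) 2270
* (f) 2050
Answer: f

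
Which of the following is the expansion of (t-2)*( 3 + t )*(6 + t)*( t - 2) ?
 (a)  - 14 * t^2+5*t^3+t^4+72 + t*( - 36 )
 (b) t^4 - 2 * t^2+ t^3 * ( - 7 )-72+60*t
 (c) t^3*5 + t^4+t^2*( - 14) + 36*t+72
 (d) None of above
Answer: a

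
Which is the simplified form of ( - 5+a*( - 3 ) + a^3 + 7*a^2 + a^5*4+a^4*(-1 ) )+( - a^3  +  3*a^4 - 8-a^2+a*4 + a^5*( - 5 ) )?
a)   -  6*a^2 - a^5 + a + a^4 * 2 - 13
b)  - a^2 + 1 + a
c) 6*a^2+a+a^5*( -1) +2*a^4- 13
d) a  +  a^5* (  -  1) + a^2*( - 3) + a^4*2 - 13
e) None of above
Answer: c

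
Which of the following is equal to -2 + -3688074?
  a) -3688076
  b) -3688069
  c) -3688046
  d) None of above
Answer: a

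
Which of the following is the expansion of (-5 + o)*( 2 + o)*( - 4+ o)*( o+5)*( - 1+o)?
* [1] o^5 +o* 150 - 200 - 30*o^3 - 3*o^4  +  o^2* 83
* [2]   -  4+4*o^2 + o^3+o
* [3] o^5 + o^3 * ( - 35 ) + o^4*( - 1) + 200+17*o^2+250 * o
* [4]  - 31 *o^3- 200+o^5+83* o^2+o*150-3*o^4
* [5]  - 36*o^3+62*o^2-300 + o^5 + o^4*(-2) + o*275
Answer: 4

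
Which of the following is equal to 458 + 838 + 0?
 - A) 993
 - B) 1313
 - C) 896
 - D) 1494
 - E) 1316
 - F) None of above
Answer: F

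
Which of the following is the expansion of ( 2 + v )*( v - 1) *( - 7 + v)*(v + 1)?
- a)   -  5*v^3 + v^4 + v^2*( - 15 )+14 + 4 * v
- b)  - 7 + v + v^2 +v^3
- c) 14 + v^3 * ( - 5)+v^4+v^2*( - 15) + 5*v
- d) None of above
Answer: c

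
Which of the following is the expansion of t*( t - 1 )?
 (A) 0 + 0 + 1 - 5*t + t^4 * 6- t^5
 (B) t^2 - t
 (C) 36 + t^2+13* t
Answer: B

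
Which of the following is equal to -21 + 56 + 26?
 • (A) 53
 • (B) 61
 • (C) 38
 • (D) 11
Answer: B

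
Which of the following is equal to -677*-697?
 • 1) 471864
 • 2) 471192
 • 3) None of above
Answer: 3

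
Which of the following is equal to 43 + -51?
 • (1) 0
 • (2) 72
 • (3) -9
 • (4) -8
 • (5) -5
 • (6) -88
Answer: 4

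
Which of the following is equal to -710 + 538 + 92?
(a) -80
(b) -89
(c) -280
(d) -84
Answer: a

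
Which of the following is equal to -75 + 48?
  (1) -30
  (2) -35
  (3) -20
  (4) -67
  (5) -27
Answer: 5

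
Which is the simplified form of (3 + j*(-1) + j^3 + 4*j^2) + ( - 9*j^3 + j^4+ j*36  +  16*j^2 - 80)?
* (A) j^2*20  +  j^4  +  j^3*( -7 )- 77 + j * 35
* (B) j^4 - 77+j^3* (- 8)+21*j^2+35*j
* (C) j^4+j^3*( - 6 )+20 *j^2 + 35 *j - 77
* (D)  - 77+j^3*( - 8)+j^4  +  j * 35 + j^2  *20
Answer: D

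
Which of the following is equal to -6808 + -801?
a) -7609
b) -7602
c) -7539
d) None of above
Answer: a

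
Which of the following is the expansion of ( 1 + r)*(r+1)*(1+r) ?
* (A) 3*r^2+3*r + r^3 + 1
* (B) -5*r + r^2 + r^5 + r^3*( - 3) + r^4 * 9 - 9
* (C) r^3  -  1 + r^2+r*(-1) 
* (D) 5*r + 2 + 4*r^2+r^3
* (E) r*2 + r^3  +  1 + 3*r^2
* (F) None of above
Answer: A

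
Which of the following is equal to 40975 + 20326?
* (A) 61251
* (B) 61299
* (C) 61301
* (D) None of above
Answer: C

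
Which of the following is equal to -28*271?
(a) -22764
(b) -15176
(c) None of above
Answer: c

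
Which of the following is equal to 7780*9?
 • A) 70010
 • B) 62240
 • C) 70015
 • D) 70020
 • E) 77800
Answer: D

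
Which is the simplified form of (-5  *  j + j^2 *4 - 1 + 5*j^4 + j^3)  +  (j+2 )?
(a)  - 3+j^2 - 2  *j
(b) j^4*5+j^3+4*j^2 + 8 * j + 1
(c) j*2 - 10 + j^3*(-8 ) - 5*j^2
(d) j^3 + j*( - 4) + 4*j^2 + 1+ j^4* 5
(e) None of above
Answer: d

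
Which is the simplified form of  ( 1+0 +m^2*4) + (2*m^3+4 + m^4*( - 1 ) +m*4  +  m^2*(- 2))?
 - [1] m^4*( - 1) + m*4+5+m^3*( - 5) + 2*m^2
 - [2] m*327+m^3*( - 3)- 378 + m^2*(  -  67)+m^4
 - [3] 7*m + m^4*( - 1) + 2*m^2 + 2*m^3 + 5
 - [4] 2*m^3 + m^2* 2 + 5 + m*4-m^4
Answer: 4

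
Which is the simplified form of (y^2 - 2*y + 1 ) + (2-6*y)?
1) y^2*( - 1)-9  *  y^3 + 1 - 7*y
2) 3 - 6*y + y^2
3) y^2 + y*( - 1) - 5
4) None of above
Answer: 4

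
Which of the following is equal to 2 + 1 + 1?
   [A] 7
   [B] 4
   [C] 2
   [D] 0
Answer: B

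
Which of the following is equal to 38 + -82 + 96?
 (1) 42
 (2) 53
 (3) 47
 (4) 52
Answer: 4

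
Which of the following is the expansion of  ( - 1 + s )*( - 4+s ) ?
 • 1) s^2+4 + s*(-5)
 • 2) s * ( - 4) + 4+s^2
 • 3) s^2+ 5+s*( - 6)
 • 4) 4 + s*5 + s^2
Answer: 1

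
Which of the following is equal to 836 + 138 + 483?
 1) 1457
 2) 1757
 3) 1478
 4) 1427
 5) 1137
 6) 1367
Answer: 1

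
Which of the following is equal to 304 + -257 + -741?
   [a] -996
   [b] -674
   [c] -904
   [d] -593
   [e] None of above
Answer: e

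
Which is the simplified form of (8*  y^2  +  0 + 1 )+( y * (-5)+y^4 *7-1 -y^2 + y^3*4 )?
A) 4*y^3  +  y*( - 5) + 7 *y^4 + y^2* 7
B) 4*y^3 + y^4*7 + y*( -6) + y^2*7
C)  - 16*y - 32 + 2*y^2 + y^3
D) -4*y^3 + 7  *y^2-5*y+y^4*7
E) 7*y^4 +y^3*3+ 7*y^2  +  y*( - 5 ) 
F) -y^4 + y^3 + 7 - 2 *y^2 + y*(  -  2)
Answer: A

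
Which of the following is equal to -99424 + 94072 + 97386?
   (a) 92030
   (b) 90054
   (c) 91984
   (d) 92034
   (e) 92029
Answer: d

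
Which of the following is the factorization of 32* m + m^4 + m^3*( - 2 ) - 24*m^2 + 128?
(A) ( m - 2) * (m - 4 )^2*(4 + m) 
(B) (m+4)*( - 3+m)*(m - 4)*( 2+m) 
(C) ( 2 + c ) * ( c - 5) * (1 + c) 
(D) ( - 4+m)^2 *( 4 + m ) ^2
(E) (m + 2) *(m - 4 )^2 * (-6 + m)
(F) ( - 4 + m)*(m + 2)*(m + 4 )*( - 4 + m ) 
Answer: F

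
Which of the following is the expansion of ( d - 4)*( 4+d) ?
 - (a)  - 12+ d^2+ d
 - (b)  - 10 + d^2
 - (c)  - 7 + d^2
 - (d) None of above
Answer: d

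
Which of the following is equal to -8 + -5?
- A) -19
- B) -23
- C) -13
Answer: C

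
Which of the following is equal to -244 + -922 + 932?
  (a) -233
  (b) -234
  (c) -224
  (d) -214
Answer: b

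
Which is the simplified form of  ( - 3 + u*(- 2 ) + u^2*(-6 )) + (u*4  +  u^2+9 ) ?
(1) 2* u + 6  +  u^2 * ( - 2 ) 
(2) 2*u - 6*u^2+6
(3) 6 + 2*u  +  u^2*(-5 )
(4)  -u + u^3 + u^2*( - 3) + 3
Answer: 3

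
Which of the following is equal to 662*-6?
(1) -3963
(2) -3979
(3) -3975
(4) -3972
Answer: 4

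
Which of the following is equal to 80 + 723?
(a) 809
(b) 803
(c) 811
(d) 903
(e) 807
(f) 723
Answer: b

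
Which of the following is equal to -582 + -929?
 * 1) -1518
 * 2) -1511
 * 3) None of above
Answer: 2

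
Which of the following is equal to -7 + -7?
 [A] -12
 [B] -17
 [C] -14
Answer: C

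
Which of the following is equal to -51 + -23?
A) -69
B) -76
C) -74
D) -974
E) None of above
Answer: C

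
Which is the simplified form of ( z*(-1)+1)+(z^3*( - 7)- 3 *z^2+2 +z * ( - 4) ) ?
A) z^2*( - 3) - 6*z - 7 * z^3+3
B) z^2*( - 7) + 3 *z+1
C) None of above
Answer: C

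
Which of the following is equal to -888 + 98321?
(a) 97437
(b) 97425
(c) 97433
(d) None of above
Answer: c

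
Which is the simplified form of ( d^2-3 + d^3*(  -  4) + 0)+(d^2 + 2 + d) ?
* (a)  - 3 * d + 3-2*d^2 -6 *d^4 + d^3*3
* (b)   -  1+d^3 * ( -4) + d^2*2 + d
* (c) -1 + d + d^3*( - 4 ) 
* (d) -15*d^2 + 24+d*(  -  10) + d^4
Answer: b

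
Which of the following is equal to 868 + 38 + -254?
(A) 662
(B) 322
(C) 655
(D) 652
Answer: D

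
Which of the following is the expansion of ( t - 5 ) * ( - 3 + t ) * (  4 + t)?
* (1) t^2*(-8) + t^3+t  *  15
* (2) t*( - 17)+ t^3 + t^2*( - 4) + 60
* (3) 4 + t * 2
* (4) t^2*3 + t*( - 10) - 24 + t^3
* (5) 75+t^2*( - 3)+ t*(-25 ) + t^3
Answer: 2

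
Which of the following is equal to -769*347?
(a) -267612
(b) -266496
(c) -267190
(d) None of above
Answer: d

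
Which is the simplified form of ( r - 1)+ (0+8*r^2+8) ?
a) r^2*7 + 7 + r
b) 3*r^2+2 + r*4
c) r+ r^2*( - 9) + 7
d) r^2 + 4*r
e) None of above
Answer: e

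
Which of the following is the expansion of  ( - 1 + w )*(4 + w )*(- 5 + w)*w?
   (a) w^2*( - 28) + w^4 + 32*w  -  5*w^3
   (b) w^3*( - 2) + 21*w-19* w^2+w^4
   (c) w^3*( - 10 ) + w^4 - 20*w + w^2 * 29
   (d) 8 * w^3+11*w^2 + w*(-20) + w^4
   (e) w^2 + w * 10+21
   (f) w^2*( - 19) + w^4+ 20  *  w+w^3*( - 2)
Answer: f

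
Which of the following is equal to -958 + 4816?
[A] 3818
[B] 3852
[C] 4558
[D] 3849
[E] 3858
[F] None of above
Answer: E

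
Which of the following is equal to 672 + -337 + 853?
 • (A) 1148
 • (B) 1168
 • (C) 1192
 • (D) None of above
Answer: D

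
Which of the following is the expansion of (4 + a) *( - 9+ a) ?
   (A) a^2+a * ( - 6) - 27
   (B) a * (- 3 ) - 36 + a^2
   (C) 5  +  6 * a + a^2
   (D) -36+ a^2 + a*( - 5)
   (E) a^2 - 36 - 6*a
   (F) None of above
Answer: D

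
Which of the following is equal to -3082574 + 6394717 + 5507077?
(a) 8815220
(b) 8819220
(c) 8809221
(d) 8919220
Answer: b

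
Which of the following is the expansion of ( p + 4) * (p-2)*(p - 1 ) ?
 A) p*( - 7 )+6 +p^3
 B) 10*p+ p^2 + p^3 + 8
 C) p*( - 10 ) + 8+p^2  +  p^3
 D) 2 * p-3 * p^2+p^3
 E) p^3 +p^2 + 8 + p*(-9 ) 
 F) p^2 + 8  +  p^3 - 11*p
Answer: C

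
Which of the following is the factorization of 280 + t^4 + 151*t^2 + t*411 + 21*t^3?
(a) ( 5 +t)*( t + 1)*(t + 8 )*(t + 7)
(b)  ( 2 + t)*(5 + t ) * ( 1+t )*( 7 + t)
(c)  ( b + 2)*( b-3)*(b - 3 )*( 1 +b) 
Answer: a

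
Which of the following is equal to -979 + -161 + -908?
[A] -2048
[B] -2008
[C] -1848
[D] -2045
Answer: A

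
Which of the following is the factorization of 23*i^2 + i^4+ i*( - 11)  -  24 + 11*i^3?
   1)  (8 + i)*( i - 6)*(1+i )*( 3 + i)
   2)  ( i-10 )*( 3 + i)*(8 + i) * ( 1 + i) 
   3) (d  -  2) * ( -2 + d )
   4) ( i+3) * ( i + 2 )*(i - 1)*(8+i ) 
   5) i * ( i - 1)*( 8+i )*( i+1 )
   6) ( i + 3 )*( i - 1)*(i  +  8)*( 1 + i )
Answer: 6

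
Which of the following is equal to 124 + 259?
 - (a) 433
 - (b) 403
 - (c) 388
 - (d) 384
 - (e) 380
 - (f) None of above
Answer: f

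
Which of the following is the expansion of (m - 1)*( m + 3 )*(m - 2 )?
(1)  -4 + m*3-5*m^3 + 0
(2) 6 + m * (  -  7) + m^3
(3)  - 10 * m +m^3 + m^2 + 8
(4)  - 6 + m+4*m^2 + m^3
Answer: 2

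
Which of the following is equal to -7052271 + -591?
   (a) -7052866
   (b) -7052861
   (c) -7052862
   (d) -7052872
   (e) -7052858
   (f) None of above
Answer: c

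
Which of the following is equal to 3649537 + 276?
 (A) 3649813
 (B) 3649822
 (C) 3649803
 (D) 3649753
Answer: A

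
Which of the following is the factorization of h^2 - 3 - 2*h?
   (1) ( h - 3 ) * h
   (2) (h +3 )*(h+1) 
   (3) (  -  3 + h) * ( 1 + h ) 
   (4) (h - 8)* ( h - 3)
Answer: 3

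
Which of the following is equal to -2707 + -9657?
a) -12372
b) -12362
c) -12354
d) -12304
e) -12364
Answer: e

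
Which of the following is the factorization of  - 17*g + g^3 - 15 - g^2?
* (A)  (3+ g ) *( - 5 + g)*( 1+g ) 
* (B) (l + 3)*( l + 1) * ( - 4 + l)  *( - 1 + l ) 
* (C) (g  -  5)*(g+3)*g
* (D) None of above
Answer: A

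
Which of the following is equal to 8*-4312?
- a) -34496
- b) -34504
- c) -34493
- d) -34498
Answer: a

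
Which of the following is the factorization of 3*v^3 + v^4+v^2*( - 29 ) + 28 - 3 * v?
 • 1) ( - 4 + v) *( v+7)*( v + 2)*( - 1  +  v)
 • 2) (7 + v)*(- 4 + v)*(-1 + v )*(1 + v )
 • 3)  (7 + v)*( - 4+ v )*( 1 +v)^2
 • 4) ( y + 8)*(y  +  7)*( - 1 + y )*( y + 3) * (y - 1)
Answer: 2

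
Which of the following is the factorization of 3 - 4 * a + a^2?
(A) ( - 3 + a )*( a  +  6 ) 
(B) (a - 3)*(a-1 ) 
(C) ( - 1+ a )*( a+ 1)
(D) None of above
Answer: B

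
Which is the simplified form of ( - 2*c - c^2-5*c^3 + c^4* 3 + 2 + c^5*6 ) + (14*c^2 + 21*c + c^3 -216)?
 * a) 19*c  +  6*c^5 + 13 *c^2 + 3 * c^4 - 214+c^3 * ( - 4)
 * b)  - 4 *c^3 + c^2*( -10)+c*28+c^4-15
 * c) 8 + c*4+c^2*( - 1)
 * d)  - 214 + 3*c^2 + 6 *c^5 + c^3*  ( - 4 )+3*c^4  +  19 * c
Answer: a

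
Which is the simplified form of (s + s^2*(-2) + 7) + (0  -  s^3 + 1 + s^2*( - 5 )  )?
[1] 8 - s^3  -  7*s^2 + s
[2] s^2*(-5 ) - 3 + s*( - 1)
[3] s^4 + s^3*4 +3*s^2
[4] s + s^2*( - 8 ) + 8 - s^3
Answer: 1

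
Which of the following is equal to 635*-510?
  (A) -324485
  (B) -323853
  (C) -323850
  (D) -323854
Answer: C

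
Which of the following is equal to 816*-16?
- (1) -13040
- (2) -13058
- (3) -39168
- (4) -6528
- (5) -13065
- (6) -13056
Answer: 6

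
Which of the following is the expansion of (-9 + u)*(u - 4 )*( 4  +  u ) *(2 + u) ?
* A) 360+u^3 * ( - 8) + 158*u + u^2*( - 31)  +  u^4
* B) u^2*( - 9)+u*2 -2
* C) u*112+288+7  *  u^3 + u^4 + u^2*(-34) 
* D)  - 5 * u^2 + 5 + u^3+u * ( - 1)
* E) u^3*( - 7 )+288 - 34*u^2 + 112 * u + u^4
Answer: E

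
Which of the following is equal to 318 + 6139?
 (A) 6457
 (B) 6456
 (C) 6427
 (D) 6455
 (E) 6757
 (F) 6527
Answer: A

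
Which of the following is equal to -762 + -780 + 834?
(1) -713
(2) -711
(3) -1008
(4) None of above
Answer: 4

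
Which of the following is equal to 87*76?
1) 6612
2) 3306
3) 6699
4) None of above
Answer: 1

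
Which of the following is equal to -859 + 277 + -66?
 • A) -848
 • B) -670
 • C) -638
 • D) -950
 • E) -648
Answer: E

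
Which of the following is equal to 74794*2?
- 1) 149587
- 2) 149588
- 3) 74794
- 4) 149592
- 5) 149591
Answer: 2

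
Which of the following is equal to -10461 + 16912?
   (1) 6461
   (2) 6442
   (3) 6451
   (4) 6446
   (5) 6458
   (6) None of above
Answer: 3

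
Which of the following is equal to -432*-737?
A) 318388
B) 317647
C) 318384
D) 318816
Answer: C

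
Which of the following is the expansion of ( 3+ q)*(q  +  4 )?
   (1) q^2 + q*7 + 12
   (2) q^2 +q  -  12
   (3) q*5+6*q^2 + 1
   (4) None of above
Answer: 1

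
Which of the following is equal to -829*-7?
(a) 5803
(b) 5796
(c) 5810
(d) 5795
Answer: a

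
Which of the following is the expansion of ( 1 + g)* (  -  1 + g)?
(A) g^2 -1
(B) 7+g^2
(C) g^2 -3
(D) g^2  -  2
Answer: A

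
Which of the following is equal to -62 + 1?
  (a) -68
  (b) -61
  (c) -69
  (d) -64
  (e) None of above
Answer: b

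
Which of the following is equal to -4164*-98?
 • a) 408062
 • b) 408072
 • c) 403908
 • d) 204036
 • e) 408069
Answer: b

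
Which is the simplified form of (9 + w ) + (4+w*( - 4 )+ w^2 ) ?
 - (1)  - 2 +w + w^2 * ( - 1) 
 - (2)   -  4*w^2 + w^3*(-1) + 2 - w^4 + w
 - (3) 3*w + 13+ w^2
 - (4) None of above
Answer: 4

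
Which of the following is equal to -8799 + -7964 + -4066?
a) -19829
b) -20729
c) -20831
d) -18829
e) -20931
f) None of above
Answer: f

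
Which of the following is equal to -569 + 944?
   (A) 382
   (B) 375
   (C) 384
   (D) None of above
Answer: B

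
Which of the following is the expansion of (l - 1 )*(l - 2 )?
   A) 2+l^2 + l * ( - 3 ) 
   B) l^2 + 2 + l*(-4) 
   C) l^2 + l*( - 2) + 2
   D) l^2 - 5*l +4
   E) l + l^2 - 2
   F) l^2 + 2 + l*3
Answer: A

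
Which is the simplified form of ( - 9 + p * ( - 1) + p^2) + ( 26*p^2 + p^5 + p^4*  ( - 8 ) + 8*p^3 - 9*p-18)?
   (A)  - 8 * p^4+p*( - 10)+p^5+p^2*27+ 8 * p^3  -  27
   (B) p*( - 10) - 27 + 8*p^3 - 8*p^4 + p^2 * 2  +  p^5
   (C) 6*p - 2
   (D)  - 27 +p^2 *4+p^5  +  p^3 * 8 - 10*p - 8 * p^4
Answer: A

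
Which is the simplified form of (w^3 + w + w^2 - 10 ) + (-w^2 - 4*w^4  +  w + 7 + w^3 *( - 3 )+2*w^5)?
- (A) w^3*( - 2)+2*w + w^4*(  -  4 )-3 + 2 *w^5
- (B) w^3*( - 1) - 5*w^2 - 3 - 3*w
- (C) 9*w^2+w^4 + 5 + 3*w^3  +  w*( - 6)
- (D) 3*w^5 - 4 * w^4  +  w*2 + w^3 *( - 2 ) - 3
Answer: A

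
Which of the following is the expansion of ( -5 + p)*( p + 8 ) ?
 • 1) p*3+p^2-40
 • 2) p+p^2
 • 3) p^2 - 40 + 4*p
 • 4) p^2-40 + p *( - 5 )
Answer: 1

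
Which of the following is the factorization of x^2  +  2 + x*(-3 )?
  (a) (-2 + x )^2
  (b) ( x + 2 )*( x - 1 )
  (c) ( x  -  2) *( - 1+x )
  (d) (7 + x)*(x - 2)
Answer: c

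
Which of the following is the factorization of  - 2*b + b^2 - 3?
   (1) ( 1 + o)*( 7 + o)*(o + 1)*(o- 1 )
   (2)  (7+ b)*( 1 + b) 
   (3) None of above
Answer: 3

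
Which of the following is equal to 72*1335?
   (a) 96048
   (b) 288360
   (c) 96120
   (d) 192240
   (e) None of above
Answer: c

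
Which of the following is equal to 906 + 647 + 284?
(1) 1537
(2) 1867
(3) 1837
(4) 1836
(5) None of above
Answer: 3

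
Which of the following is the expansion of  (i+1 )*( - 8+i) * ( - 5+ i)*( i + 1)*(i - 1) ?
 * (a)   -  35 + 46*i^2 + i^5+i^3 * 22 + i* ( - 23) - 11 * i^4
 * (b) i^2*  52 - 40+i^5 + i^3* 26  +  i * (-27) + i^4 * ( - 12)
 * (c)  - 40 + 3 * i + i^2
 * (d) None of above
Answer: b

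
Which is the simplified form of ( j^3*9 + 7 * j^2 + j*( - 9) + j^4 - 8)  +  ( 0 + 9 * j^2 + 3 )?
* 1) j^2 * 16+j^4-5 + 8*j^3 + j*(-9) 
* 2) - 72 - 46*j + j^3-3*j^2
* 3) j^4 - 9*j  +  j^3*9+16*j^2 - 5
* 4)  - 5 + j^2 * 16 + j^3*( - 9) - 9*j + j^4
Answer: 3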